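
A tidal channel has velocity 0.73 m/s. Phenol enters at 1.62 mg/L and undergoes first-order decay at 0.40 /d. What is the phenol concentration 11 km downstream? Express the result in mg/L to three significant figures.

Travel time t = 11 km / 0.73 m/s = 1.1e+04/0.73 = 1.507e+04 s = 0.1744 d.
First-order decay: C = 1.62·exp(−0.40·0.1744) = 1.62·0.9326 = 1.511 mg/L.

1.51 mg/L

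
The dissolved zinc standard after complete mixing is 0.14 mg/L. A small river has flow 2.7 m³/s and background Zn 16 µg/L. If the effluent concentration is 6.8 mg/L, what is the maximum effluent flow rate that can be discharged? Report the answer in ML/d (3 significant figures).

4.34 ML/d

16 µg/L = 0.016 mg/L.
Mass balance at complete mixing: C_std·(Q_w + Q_r) = Q_w·C_e + Q_r·C_b.
Rearranging, Q_w = Q_r·(C_std − C_b)/(C_e − C_std) = 2.7·(0.14 − 0.016) / (6.8 − 0.14) = 0.05027 m³/s.
= 4.343 ML/d.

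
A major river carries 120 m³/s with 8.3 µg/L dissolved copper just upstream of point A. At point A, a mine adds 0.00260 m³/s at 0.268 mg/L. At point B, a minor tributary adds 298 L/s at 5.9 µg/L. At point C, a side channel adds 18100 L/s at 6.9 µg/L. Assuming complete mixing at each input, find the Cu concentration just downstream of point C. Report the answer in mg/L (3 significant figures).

8.3 µg/L = 0.0083 mg/L.
After input A: C = (120·0.0083 + 0.0026·0.268) / 120 = 0.008306 mg/L.
298 L/s = 0.298 m³/s.
5.9 µg/L = 0.0059 mg/L.
After input B: C = (120·0.008306 + 0.298·0.0059) / 120.3 = 0.0083 mg/L.
18100 L/s = 18.1 m³/s.
6.9 µg/L = 0.0069 mg/L.
After input C: C = (120.3·0.0083 + 18.1·0.0069) / 138.4 = 0.008117 mg/L.

0.00812 mg/L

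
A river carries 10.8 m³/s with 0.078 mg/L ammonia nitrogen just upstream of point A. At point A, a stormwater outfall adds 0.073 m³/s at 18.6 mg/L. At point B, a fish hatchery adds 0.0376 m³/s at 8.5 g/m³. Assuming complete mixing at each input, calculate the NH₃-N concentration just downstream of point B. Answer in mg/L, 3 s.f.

After input A: C = (10.8·0.078 + 0.073·18.6) / 10.87 = 0.2024 mg/L.
After input B: C = (10.87·0.2024 + 0.0376·8.5) / 10.91 = 0.2309 mg/L.

0.231 mg/L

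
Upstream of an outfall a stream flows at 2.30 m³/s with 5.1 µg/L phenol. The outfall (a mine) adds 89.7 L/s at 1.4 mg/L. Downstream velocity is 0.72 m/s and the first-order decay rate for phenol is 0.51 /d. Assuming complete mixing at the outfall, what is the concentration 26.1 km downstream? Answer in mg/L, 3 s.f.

0.0464 mg/L

89.7 L/s = 0.0897 m³/s.
5.1 µg/L = 0.0051 mg/L.
After complete mixing, C₀ = (0.0897·1.4 + 2.3·0.0051) / 2.39 = 0.05746 mg/L.
Travel time t = 2.61e+04 m / 0.72 m/s = 3.625e+04 s = 0.4196 d.
C = 0.05746·exp(−0.51·0.4196) = 0.05746·0.8074 = 0.04639 mg/L.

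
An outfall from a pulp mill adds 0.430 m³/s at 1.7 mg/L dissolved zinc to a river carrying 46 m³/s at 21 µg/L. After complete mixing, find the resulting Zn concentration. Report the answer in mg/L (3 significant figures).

21 µg/L = 0.021 mg/L.
Flow-weighted mixing gives C = (0.43·1.7 + 46·0.021) / (0.43 + 46) = 1.697/46.43 = 0.03655 mg/L.

0.0365 mg/L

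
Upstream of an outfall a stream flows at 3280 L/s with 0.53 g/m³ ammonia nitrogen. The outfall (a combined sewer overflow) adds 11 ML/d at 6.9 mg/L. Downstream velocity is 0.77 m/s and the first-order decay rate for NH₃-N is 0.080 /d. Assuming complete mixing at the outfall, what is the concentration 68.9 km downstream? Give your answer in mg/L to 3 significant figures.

11 ML/d = 0.1273 m³/s.
3280 L/s = 3.28 m³/s.
After complete mixing, C₀ = (0.1273·6.9 + 3.28·0.53) / 3.407 = 0.768 mg/L.
Travel time t = 6.89e+04 m / 0.77 m/s = 8.948e+04 s = 1.036 d.
C = 0.768·exp(−0.080·1.036) = 0.768·0.9205 = 0.7069 mg/L.

0.707 mg/L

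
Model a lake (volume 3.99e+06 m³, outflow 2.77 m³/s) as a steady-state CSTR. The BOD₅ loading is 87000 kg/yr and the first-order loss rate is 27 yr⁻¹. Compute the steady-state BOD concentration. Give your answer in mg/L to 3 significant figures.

Outflow Q = 2.77 m³/s × 3.156e+07 s/yr = 8.741e+07 m³/yr.
Steady-state CSTR mass balance: W = Q·C + k·V·C, so C = W/(Q + kV).
Q + kV = 8.741e+07 + 27·3.99e+06 = 1.951e+08 m³/yr.
C = 87000/1.951e+08 = 0.0004458 kg/m³ = 0.4458 mg/L.

0.446 mg/L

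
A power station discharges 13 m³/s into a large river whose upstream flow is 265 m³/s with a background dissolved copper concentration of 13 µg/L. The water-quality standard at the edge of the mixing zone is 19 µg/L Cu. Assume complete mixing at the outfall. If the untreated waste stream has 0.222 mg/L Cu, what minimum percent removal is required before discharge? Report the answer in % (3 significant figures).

13 µg/L = 0.013 mg/L.
19 µg/L = 0.019 mg/L.
Mass balance: 0.019·278 = 13·Cₑ + 265·0.013.
Cₑ = (5.282 − 3.445) / 13 = 0.1413 mg/L.
Required removal = 1 − 0.1413/0.222 = 36.35 %.

36.3 %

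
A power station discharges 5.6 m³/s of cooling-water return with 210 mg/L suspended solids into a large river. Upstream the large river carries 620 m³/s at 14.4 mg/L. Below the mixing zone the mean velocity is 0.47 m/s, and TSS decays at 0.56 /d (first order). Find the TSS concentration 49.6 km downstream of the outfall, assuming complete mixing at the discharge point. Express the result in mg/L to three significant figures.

After complete mixing, C₀ = (5.6·210 + 620·14.4) / 625.6 = 16.15 mg/L.
Travel time t = 4.96e+04 m / 0.47 m/s = 1.055e+05 s = 1.221 d.
C = 16.15·exp(−0.56·1.221) = 16.15·0.5046 = 8.15 mg/L.

8.15 mg/L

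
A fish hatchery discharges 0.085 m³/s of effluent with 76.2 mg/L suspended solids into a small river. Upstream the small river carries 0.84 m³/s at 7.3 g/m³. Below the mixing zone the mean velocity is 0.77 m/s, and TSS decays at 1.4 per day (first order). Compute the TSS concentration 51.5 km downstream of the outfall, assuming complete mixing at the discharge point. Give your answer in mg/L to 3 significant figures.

After complete mixing, C₀ = (0.085·76.2 + 0.84·7.3) / 0.925 = 13.63 mg/L.
Travel time t = 5.15e+04 m / 0.77 m/s = 6.688e+04 s = 0.7741 d.
C = 13.63·exp(−1.4·0.7741) = 13.63·0.3383 = 4.612 mg/L.

4.61 mg/L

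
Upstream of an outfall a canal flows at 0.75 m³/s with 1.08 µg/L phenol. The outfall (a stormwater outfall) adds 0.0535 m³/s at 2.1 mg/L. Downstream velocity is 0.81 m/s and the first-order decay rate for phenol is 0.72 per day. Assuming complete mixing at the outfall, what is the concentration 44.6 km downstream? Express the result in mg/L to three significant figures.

1.08 µg/L = 0.00108 mg/L.
After complete mixing, C₀ = (0.0535·2.1 + 0.75·0.00108) / 0.8035 = 0.1408 mg/L.
Travel time t = 4.46e+04 m / 0.81 m/s = 5.506e+04 s = 0.6373 d.
C = 0.1408·exp(−0.72·0.6373) = 0.1408·0.632 = 0.08901 mg/L.

0.0890 mg/L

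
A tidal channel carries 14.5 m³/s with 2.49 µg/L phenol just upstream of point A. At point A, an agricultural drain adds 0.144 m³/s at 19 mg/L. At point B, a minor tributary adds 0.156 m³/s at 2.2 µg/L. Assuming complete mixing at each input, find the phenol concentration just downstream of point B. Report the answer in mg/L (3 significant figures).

2.49 µg/L = 0.00249 mg/L.
After input A: C = (14.5·0.00249 + 0.144·19) / 14.64 = 0.1893 mg/L.
2.2 µg/L = 0.0022 mg/L.
After input B: C = (14.64·0.1893 + 0.156·0.0022) / 14.8 = 0.1873 mg/L.

0.187 mg/L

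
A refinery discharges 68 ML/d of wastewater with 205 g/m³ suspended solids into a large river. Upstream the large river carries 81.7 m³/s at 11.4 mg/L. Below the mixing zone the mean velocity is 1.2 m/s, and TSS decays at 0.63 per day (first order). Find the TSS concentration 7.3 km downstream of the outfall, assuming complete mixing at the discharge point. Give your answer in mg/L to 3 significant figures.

68 ML/d = 0.787 m³/s.
After complete mixing, C₀ = (0.787·205 + 81.7·11.4) / 82.49 = 13.25 mg/L.
Travel time t = 7300 m / 1.2 m/s = 6083 s = 0.07041 d.
C = 13.25·exp(−0.63·0.07041) = 13.25·0.9566 = 12.67 mg/L.

12.7 mg/L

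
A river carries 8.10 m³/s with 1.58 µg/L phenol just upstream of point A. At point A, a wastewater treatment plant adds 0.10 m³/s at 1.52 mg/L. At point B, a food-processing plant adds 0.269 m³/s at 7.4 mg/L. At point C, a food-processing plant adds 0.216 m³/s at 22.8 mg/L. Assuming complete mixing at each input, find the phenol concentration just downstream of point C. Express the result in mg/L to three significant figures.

0.815 mg/L

1.58 µg/L = 0.00158 mg/L.
After input A: C = (8.1·0.00158 + 0.1·1.52) / 8.2 = 0.0201 mg/L.
After input B: C = (8.2·0.0201 + 0.269·7.4) / 8.469 = 0.2545 mg/L.
After input C: C = (8.469·0.2545 + 0.216·22.8) / 8.685 = 0.8152 mg/L.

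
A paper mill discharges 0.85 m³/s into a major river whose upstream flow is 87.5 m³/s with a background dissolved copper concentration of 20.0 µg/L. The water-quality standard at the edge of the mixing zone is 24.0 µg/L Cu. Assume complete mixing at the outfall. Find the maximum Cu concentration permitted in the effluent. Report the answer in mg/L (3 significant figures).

0.436 mg/L

20.0 µg/L = 0.02 mg/L.
24.0 µg/L = 0.024 mg/L.
Mass balance: 0.024·88.35 = 0.85·Cₑ + 87.5·0.02.
Cₑ = (2.12 − 1.75) / 0.85 = 0.4358 mg/L.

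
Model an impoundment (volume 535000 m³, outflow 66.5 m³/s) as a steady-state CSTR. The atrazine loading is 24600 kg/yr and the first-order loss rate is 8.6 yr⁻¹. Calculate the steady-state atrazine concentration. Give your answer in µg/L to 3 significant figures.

Outflow Q = 66.5 m³/s × 3.156e+07 s/yr = 2.099e+09 m³/yr.
Steady-state CSTR mass balance: W = Q·C + k·V·C, so C = W/(Q + kV).
Q + kV = 2.099e+09 + 8.6·535000 = 2.103e+09 m³/yr.
C = 24600/2.103e+09 = 1.17e-05 kg/m³ = 0.0117 mg/L = 11.7 µg/L.

11.7 µg/L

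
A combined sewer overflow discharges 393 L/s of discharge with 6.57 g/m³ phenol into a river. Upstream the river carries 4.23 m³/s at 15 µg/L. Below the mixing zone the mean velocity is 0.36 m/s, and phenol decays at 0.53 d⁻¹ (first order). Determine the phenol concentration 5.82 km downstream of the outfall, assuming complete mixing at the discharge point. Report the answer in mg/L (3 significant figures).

0.518 mg/L

393 L/s = 0.393 m³/s.
15 µg/L = 0.015 mg/L.
After complete mixing, C₀ = (0.393·6.57 + 4.23·0.015) / 4.623 = 0.5722 mg/L.
Travel time t = 5820 m / 0.36 m/s = 1.617e+04 s = 0.1871 d.
C = 0.5722·exp(−0.53·0.1871) = 0.5722·0.9056 = 0.5182 mg/L.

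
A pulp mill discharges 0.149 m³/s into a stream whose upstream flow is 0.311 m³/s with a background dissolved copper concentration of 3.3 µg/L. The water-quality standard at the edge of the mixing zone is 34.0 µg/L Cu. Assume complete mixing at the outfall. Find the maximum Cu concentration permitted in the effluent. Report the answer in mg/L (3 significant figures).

3.3 µg/L = 0.0033 mg/L.
34.0 µg/L = 0.034 mg/L.
Mass balance: 0.034·0.46 = 0.149·Cₑ + 0.311·0.0033.
Cₑ = (0.01564 − 0.001026) / 0.149 = 0.09808 mg/L.

0.0981 mg/L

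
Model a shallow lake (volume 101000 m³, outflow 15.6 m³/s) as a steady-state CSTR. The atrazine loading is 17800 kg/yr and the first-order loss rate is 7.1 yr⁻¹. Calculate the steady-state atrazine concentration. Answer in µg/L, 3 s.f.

36.1 µg/L

Outflow Q = 15.6 m³/s × 3.156e+07 s/yr = 4.923e+08 m³/yr.
Steady-state CSTR mass balance: W = Q·C + k·V·C, so C = W/(Q + kV).
Q + kV = 4.923e+08 + 7.1·101000 = 4.93e+08 m³/yr.
C = 17800/4.93e+08 = 3.61e-05 kg/m³ = 0.0361 mg/L = 36.1 µg/L.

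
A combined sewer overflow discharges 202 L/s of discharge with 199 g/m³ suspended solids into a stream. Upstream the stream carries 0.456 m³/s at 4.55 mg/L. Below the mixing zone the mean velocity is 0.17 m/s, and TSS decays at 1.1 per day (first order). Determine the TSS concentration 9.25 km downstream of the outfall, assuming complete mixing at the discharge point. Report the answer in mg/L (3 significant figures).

32.1 mg/L

202 L/s = 0.202 m³/s.
After complete mixing, C₀ = (0.202·199 + 0.456·4.55) / 0.658 = 64.24 mg/L.
Travel time t = 9250 m / 0.17 m/s = 5.441e+04 s = 0.6298 d.
C = 64.24·exp(−1.1·0.6298) = 64.24·0.5002 = 32.14 mg/L.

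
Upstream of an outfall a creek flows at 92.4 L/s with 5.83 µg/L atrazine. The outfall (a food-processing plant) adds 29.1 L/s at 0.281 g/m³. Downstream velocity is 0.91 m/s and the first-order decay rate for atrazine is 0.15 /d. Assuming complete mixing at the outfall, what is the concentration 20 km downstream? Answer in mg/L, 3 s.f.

0.0690 mg/L

29.1 L/s = 0.0291 m³/s.
92.4 L/s = 0.0924 m³/s.
5.83 µg/L = 0.00583 mg/L.
After complete mixing, C₀ = (0.0291·0.281 + 0.0924·0.00583) / 0.1215 = 0.07173 mg/L.
Travel time t = 2e+04 m / 0.91 m/s = 2.198e+04 s = 0.2544 d.
C = 0.07173·exp(−0.15·0.2544) = 0.07173·0.9626 = 0.06905 mg/L.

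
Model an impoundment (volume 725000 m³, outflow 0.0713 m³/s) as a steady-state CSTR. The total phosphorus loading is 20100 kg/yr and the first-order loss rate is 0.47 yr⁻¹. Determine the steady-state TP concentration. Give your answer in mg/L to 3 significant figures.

7.76 mg/L

Outflow Q = 0.0713 m³/s × 3.156e+07 s/yr = 2.25e+06 m³/yr.
Steady-state CSTR mass balance: W = Q·C + k·V·C, so C = W/(Q + kV).
Q + kV = 2.25e+06 + 0.47·725000 = 2.591e+06 m³/yr.
C = 20100/2.591e+06 = 0.007758 kg/m³ = 7.758 mg/L.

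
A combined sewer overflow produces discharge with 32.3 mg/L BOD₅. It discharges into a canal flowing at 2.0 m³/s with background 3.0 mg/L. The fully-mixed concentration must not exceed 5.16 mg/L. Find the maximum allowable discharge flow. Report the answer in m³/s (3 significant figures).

0.159 m³/s

Mass balance at complete mixing: C_std·(Q_w + Q_r) = Q_w·C_e + Q_r·C_b.
Rearranging, Q_w = Q_r·(C_std − C_b)/(C_e − C_std) = 2.0·(5.16 − 3) / (32.3 − 5.16) = 0.1592 m³/s.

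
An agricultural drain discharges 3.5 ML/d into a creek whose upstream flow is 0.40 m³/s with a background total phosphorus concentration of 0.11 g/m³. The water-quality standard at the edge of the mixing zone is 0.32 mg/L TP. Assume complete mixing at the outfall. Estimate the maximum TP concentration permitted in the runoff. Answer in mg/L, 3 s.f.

2.39 mg/L

3.5 ML/d = 0.04051 m³/s.
Mass balance: 0.32·0.4405 = 0.04051·Cₑ + 0.4·0.11.
Cₑ = (0.141 − 0.044) / 0.04051 = 2.394 mg/L.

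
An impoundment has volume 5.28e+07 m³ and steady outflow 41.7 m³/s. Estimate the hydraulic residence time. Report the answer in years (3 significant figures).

0.0401 yr

Q = 41.7 m³/s × 3.156e+07 s/yr = 1.316e+09 m³/yr.
Hydraulic residence time τ = V/Q = 5.28e+07/1.316e+09 = 0.04012 yr.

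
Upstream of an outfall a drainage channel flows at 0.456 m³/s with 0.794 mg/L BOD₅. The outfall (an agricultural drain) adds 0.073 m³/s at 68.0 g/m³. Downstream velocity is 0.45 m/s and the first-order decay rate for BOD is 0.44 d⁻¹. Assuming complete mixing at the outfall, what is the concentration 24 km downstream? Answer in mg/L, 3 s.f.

After complete mixing, C₀ = (0.073·68 + 0.456·0.794) / 0.529 = 10.07 mg/L.
Travel time t = 2.4e+04 m / 0.45 m/s = 5.333e+04 s = 0.6173 d.
C = 10.07·exp(−0.44·0.6173) = 10.07·0.7622 = 7.674 mg/L.

7.67 mg/L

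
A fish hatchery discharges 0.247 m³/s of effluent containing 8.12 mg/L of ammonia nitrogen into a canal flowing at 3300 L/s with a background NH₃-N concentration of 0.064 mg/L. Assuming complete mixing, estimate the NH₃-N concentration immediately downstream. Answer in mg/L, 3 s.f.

0.625 mg/L

3300 L/s = 3.3 m³/s.
By mass balance at complete mixing, C = (0.247·8.12 + 3.3·0.064) / (0.247 + 3.3) = 2.217/3.547 = 0.625 mg/L.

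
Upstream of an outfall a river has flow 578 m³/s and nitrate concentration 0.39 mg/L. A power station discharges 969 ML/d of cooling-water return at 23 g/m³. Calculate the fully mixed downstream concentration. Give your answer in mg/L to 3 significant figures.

969 ML/d = 11.22 m³/s.
Conservation of mass across the mixing zone: C = (11.22·23 + 578·0.39) / (11.22 + 578) = 483.4/589.2 = 0.8204 mg/L.

0.820 mg/L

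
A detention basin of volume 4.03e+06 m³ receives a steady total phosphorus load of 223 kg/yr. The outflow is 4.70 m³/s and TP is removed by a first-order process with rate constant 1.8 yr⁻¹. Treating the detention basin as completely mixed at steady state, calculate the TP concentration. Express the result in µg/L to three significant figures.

1.43 µg/L

Outflow Q = 4.70 m³/s × 3.156e+07 s/yr = 1.483e+08 m³/yr.
Steady-state CSTR mass balance: W = Q·C + k·V·C, so C = W/(Q + kV).
Q + kV = 1.483e+08 + 1.8·4.03e+06 = 1.556e+08 m³/yr.
C = 223/1.556e+08 = 1.433e-06 kg/m³ = 0.001433 mg/L = 1.433 µg/L.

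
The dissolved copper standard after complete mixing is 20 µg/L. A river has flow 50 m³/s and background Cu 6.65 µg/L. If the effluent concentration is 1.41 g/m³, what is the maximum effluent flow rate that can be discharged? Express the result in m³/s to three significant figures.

6.65 µg/L = 0.00665 mg/L.
20 µg/L = 0.02 mg/L.
Mass balance at complete mixing: C_std·(Q_w + Q_r) = Q_w·C_e + Q_r·C_b.
Rearranging, Q_w = Q_r·(C_std − C_b)/(C_e − C_std) = 50·(0.02 − 0.00665) / (1.41 − 0.02) = 0.4802 m³/s.

0.480 m³/s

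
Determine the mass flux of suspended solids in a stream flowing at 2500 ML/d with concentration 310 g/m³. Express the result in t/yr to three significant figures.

2500 ML/d = 28.94 m³/s.
Mass flux = Q·C = 28.94 m³/s × 310 g/m³ = 8970 g/s.
= 8970 g/s × 31.56 = 2.831e+05 t/yr.

283000 t/yr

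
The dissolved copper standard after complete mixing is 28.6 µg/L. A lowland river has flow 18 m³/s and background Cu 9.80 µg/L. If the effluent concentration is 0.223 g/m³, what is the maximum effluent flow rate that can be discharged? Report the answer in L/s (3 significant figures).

9.80 µg/L = 0.0098 mg/L.
28.6 µg/L = 0.0286 mg/L.
Mass balance at complete mixing: C_std·(Q_w + Q_r) = Q_w·C_e + Q_r·C_b.
Rearranging, Q_w = Q_r·(C_std − C_b)/(C_e − C_std) = 18·(0.0286 − 0.0098) / (0.223 − 0.0286) = 1.741 m³/s.
= 1741 L/s.

1740 L/s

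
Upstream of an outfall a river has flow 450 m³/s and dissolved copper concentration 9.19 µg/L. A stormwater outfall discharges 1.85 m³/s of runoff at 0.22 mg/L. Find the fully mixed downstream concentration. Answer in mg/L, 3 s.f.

0.0101 mg/L

9.19 µg/L = 0.00919 mg/L.
By mass balance at complete mixing, C = (1.85·0.22 + 450·0.00919) / (1.85 + 450) = 4.543/451.9 = 0.01005 mg/L.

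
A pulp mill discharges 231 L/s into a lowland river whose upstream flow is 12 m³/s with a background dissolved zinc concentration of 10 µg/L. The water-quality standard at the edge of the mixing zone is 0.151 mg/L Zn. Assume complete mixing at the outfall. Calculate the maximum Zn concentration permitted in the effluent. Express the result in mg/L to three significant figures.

231 L/s = 0.231 m³/s.
10 µg/L = 0.01 mg/L.
Mass balance: 0.151·12.23 = 0.231·Cₑ + 12·0.01.
Cₑ = (1.847 − 0.12) / 0.231 = 7.476 mg/L.

7.48 mg/L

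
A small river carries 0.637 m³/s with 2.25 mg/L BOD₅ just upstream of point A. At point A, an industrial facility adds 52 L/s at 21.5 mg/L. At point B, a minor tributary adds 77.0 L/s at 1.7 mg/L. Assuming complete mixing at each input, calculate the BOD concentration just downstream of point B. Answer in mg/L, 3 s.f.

52 L/s = 0.052 m³/s.
After input A: C = (0.637·2.25 + 0.052·21.5) / 0.689 = 3.703 mg/L.
77.0 L/s = 0.077 m³/s.
After input B: C = (0.689·3.703 + 0.077·1.7) / 0.766 = 3.502 mg/L.

3.50 mg/L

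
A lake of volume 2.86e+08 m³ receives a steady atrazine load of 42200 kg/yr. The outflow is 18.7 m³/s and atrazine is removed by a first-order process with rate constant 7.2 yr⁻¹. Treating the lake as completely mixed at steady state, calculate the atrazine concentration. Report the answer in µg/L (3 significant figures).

15.9 µg/L

Outflow Q = 18.7 m³/s × 3.156e+07 s/yr = 5.901e+08 m³/yr.
Steady-state CSTR mass balance: W = Q·C + k·V·C, so C = W/(Q + kV).
Q + kV = 5.901e+08 + 7.2·2.86e+08 = 2.649e+09 m³/yr.
C = 42200/2.649e+09 = 1.593e-05 kg/m³ = 0.01593 mg/L = 15.93 µg/L.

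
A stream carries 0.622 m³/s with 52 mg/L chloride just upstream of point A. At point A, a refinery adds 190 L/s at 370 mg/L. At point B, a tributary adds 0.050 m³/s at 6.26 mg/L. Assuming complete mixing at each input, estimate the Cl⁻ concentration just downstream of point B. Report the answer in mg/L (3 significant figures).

119 mg/L

190 L/s = 0.19 m³/s.
After input A: C = (0.622·52 + 0.19·370) / 0.812 = 126.4 mg/L.
After input B: C = (0.812·126.4 + 0.05·6.26) / 0.862 = 119.4 mg/L.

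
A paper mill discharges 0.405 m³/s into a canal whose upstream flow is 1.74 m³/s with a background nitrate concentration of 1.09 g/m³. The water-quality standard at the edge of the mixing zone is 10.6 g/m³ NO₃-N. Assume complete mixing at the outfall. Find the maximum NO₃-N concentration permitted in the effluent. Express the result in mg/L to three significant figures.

Mass balance: 10.6·2.145 = 0.405·Cₑ + 1.74·1.09.
Cₑ = (22.74 − 1.897) / 0.405 = 51.46 mg/L.

51.5 mg/L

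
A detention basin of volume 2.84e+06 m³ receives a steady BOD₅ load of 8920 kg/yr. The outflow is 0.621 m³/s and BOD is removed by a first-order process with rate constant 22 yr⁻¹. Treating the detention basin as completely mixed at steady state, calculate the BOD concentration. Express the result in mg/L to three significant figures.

0.109 mg/L

Outflow Q = 0.621 m³/s × 3.156e+07 s/yr = 1.96e+07 m³/yr.
Steady-state CSTR mass balance: W = Q·C + k·V·C, so C = W/(Q + kV).
Q + kV = 1.96e+07 + 22·2.84e+06 = 8.208e+07 m³/yr.
C = 8920/8.208e+07 = 0.0001087 kg/m³ = 0.1087 mg/L.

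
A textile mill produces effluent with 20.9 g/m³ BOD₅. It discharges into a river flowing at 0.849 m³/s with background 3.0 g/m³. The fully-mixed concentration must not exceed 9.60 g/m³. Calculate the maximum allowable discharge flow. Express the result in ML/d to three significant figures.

Mass balance at complete mixing: C_std·(Q_w + Q_r) = Q_w·C_e + Q_r·C_b.
Rearranging, Q_w = Q_r·(C_std − C_b)/(C_e − C_std) = 0.849·(9.6 − 3) / (20.9 − 9.6) = 0.4959 m³/s.
= 42.84 ML/d.

42.8 ML/d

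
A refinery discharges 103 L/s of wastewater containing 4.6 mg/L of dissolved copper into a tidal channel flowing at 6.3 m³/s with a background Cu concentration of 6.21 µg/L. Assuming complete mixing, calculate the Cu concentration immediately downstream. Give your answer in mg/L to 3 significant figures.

103 L/s = 0.103 m³/s.
6.21 µg/L = 0.00621 mg/L.
By mass balance at complete mixing, C = (0.103·4.6 + 6.3·0.00621) / (0.103 + 6.3) = 0.5129/6.403 = 0.08011 mg/L.

0.0801 mg/L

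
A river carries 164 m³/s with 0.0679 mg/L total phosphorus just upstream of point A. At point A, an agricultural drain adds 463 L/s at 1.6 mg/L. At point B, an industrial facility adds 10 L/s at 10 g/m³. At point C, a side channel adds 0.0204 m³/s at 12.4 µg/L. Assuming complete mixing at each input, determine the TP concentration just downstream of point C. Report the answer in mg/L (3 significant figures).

463 L/s = 0.463 m³/s.
After input A: C = (164·0.0679 + 0.463·1.6) / 164.5 = 0.07221 mg/L.
10 L/s = 0.01 m³/s.
After input B: C = (164.5·0.07221 + 0.01·10) / 164.5 = 0.07282 mg/L.
12.4 µg/L = 0.0124 mg/L.
After input C: C = (164.5·0.07282 + 0.0204·0.0124) / 164.5 = 0.07281 mg/L.

0.0728 mg/L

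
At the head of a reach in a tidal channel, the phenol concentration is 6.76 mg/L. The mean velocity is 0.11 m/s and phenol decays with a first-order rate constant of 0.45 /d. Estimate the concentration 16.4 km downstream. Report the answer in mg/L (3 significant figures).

3.11 mg/L

Travel time t = 16.4 km / 0.11 m/s = 1.64e+04/0.11 = 1.491e+05 s = 1.726 d.
First-order decay: C = 6.76·exp(−0.45·1.726) = 6.76·0.46 = 3.11 mg/L.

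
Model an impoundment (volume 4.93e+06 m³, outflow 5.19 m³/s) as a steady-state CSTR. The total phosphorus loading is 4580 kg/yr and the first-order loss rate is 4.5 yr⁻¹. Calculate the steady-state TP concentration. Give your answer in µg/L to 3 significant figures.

Outflow Q = 5.19 m³/s × 3.156e+07 s/yr = 1.638e+08 m³/yr.
Steady-state CSTR mass balance: W = Q·C + k·V·C, so C = W/(Q + kV).
Q + kV = 1.638e+08 + 4.5·4.93e+06 = 1.86e+08 m³/yr.
C = 4580/1.86e+08 = 2.463e-05 kg/m³ = 0.02463 mg/L = 24.63 µg/L.

24.6 µg/L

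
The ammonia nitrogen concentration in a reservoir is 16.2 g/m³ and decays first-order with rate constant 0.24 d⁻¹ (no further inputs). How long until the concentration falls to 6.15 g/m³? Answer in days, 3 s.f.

4.04 d

t = ln(C₀/C)/k = ln(16.2/6.15)/0.24 = 0.9686/0.24 = 4.036 d.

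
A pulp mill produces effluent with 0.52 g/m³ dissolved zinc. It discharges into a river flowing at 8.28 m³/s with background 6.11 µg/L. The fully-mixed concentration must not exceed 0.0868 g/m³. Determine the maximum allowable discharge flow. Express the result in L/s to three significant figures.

1540 L/s

6.11 µg/L = 0.00611 mg/L.
Mass balance at complete mixing: C_std·(Q_w + Q_r) = Q_w·C_e + Q_r·C_b.
Rearranging, Q_w = Q_r·(C_std − C_b)/(C_e − C_std) = 8.28·(0.0868 − 0.00611) / (0.52 − 0.0868) = 1.542 m³/s.
= 1542 L/s.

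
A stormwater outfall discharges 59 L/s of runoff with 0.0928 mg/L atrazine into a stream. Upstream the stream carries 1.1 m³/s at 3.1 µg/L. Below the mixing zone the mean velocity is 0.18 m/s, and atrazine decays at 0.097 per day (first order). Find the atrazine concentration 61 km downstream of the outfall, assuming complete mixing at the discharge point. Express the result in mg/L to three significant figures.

59 L/s = 0.059 m³/s.
3.1 µg/L = 0.0031 mg/L.
After complete mixing, C₀ = (0.059·0.0928 + 1.1·0.0031) / 1.159 = 0.007666 mg/L.
Travel time t = 6.1e+04 m / 0.18 m/s = 3.389e+05 s = 3.922 d.
C = 0.007666·exp(−0.097·3.922) = 0.007666·0.6835 = 0.00524 mg/L.

0.00524 mg/L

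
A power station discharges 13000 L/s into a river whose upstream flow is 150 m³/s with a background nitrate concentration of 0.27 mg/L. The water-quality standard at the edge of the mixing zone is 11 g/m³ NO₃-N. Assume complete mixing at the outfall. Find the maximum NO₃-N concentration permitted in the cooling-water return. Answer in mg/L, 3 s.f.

13000 L/s = 13 m³/s.
Mass balance: 11·163 = 13·Cₑ + 150·0.27.
Cₑ = (1793 − 40.5) / 13 = 134.8 mg/L.

135 mg/L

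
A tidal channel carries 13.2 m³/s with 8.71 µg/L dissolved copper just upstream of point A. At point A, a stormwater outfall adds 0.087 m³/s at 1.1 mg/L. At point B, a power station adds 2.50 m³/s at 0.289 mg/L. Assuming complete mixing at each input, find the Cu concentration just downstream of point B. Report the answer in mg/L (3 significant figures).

0.0591 mg/L

8.71 µg/L = 0.00871 mg/L.
After input A: C = (13.2·0.00871 + 0.087·1.1) / 13.29 = 0.01586 mg/L.
After input B: C = (13.29·0.01586 + 2.5·0.289) / 15.79 = 0.05911 mg/L.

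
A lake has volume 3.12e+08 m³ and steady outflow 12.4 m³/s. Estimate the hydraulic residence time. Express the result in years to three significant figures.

0.797 yr

Q = 12.4 m³/s × 3.156e+07 s/yr = 3.913e+08 m³/yr.
Hydraulic residence time τ = V/Q = 3.12e+08/3.913e+08 = 0.7973 yr.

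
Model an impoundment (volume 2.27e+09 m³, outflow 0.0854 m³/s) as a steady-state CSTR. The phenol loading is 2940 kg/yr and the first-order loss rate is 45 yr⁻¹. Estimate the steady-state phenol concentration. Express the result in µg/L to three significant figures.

Outflow Q = 0.0854 m³/s × 3.156e+07 s/yr = 2.695e+06 m³/yr.
Steady-state CSTR mass balance: W = Q·C + k·V·C, so C = W/(Q + kV).
Q + kV = 2.695e+06 + 45·2.27e+09 = 1.022e+11 m³/yr.
C = 2940/1.022e+11 = 2.878e-08 kg/m³ = 2.878e-05 mg/L = 0.02878 µg/L.

0.0288 µg/L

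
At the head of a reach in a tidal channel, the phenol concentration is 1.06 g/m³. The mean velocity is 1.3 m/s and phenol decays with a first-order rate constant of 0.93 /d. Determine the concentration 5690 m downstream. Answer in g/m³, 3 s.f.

Travel time t = 5690 m / 1.3 m/s = 5690/1.3 = 4377 s = 0.05066 d.
First-order decay: C = 1.06·exp(−0.93·0.05066) = 1.06·0.954 = 1.011 g/m³.

1.01 g/m³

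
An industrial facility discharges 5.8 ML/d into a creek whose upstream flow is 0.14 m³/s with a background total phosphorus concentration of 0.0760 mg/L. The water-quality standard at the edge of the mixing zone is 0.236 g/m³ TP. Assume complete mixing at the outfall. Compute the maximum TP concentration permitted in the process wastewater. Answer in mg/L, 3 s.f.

5.8 ML/d = 0.06713 m³/s.
Mass balance: 0.236·0.2071 = 0.06713·Cₑ + 0.14·0.076.
Cₑ = (0.04888 − 0.01064) / 0.06713 = 0.5697 mg/L.

0.570 mg/L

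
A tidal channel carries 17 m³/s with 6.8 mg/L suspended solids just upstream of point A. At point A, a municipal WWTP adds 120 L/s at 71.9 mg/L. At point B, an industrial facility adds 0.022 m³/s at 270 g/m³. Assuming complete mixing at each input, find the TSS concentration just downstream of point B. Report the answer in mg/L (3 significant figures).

120 L/s = 0.12 m³/s.
After input A: C = (17·6.8 + 0.12·71.9) / 17.12 = 7.256 mg/L.
After input B: C = (17.12·7.256 + 0.022·270) / 17.14 = 7.594 mg/L.

7.59 mg/L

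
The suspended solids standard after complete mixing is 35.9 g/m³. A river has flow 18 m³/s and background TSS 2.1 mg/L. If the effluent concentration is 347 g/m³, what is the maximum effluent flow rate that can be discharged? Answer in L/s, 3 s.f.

1960 L/s

Mass balance at complete mixing: C_std·(Q_w + Q_r) = Q_w·C_e + Q_r·C_b.
Rearranging, Q_w = Q_r·(C_std − C_b)/(C_e − C_std) = 18·(35.9 − 2.1) / (347 − 35.9) = 1.956 m³/s.
= 1956 L/s.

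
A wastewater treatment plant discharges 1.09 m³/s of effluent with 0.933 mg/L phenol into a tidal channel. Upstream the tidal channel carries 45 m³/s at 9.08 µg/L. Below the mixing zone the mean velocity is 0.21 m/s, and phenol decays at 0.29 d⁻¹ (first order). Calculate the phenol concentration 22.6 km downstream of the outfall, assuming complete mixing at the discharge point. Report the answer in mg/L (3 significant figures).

0.0216 mg/L

9.08 µg/L = 0.00908 mg/L.
After complete mixing, C₀ = (1.09·0.933 + 45·0.00908) / 46.09 = 0.03093 mg/L.
Travel time t = 2.26e+04 m / 0.21 m/s = 1.076e+05 s = 1.246 d.
C = 0.03093·exp(−0.29·1.246) = 0.03093·0.6968 = 0.02155 mg/L.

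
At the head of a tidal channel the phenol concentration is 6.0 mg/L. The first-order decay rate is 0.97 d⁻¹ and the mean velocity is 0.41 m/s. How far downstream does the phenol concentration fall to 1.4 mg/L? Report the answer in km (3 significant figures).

From C = C₀·e^(−kt), t = ln(C₀/C)/k = ln(6.0/1.4)/0.97 = 1.455/0.97 = 1.5 d.
Distance = v·t = 0.41 m/s × 1.296e+05 s = 5.315e+04 m = 53.15 km.

53.1 km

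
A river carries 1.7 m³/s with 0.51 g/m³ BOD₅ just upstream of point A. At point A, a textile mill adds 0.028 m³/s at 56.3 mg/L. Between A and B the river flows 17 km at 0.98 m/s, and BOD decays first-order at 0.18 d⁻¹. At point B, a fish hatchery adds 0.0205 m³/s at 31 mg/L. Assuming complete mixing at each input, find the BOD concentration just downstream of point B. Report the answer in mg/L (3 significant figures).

1.71 mg/L

After input A: C = (1.7·0.51 + 0.028·56.3) / 1.728 = 1.414 mg/L.
Over the 17 km reach to input B (t = 1.735e+04 s = 0.2008 d), decay gives C = 1.414·exp(−0.18·0.2008) = 1.364 mg/L.
After input B: C = (1.728·1.364 + 0.0205·31) / 1.748 = 1.711 mg/L.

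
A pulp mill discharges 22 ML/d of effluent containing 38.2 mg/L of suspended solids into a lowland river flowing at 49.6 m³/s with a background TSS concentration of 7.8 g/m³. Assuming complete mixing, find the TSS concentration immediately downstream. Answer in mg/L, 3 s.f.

22 ML/d = 0.2546 m³/s.
By mass balance at complete mixing, C = (0.2546·38.2 + 49.6·7.8) / (0.2546 + 49.6) = 396.6/49.85 = 7.955 mg/L.

7.96 mg/L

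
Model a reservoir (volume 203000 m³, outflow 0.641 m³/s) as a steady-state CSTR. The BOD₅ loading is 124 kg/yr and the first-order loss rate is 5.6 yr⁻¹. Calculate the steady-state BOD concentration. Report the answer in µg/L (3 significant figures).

Outflow Q = 0.641 m³/s × 3.156e+07 s/yr = 2.023e+07 m³/yr.
Steady-state CSTR mass balance: W = Q·C + k·V·C, so C = W/(Q + kV).
Q + kV = 2.023e+07 + 5.6·203000 = 2.137e+07 m³/yr.
C = 124/2.137e+07 = 5.804e-06 kg/m³ = 0.005804 mg/L = 5.804 µg/L.

5.80 µg/L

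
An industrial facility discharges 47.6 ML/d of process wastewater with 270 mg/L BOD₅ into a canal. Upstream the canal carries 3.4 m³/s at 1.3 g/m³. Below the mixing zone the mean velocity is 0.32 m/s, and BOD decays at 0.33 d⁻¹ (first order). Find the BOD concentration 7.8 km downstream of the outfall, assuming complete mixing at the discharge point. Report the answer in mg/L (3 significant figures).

47.6 ML/d = 0.5509 m³/s.
After complete mixing, C₀ = (0.5509·270 + 3.4·1.3) / 3.951 = 38.77 mg/L.
Travel time t = 7800 m / 0.32 m/s = 2.438e+04 s = 0.2821 d.
C = 38.77·exp(−0.33·0.2821) = 38.77·0.9111 = 35.32 mg/L.

35.3 mg/L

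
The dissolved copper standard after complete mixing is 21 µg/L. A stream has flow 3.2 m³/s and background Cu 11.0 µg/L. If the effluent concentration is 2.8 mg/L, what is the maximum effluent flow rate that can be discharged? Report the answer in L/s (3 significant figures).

11.0 µg/L = 0.011 mg/L.
21 µg/L = 0.021 mg/L.
Mass balance at complete mixing: C_std·(Q_w + Q_r) = Q_w·C_e + Q_r·C_b.
Rearranging, Q_w = Q_r·(C_std − C_b)/(C_e − C_std) = 3.2·(0.021 − 0.011) / (2.8 − 0.021) = 0.01151 m³/s.
= 11.51 L/s.

11.5 L/s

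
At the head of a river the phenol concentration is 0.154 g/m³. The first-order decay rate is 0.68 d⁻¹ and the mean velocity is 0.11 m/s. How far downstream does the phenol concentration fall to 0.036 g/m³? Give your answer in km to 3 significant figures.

20.3 km

From C = C₀·e^(−kt), t = ln(C₀/C)/k = ln(0.154/0.036)/0.68 = 1.453/0.68 = 2.137 d.
Distance = v·t = 0.11 m/s × 1.847e+05 s = 2.031e+04 m = 20.31 km.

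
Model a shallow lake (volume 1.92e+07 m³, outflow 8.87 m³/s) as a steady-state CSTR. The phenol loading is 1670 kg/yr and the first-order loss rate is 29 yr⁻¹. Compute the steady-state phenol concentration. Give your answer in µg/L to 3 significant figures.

2.00 µg/L

Outflow Q = 8.87 m³/s × 3.156e+07 s/yr = 2.799e+08 m³/yr.
Steady-state CSTR mass balance: W = Q·C + k·V·C, so C = W/(Q + kV).
Q + kV = 2.799e+08 + 29·1.92e+07 = 8.367e+08 m³/yr.
C = 1670/8.367e+08 = 1.996e-06 kg/m³ = 0.001996 mg/L = 1.996 µg/L.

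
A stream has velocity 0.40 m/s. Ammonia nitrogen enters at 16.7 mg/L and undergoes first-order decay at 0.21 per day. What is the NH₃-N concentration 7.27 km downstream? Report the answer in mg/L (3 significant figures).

16.0 mg/L

Travel time t = 7.27 km / 0.40 m/s = 7270/0.40 = 1.818e+04 s = 0.2104 d.
First-order decay: C = 16.7·exp(−0.21·0.2104) = 16.7·0.9568 = 15.98 mg/L.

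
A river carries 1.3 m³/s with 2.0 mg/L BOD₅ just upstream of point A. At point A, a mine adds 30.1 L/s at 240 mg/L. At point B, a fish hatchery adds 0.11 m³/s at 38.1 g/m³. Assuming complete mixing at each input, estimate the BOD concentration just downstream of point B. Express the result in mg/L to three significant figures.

9.73 mg/L

30.1 L/s = 0.0301 m³/s.
After input A: C = (1.3·2 + 0.0301·240) / 1.33 = 7.386 mg/L.
After input B: C = (1.33·7.386 + 0.11·38.1) / 1.44 = 9.732 mg/L.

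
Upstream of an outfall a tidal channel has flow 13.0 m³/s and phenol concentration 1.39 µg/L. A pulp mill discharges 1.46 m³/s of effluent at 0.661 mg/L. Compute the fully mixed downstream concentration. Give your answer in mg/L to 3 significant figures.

0.0680 mg/L

1.39 µg/L = 0.00139 mg/L.
Flow-weighted mixing gives C = (1.46·0.661 + 13·0.00139) / (1.46 + 13) = 0.9831/14.46 = 0.06799 mg/L.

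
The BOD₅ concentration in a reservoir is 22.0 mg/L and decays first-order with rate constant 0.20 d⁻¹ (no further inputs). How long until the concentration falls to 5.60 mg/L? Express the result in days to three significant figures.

6.84 d

t = ln(C₀/C)/k = ln(22.0/5.60)/0.20 = 1.368/0.20 = 6.841 d.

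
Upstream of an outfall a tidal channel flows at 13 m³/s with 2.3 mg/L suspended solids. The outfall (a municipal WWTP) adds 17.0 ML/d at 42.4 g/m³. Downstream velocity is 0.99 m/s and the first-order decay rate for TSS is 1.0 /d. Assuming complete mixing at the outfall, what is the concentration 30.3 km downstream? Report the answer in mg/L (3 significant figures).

17.0 ML/d = 0.1968 m³/s.
After complete mixing, C₀ = (0.1968·42.4 + 13·2.3) / 13.2 = 2.898 mg/L.
Travel time t = 3.03e+04 m / 0.99 m/s = 3.061e+04 s = 0.3542 d.
C = 2.898·exp(−1.0·0.3542) = 2.898·0.7017 = 2.033 mg/L.

2.03 mg/L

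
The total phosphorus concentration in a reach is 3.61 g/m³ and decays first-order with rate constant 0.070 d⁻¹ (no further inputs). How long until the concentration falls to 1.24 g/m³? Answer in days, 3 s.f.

15.3 d

t = ln(C₀/C)/k = ln(3.61/1.24)/0.070 = 1.069/0.070 = 15.27 d.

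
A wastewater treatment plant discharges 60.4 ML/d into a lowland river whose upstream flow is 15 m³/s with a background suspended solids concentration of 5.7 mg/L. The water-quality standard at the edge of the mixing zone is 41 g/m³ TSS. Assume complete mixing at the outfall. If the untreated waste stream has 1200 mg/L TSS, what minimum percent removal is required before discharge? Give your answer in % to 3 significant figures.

60.4 ML/d = 0.6991 m³/s.
Mass balance: 41·15.7 = 0.6991·Cₑ + 15·5.7.
Cₑ = (643.7 − 85.5) / 0.6991 = 798.4 mg/L.
Required removal = 1 − 798.4/1200 = 33.46 %.

33.5 %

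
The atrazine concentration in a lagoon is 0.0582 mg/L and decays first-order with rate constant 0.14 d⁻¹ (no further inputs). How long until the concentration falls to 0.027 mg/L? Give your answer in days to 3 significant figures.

t = ln(C₀/C)/k = ln(0.0582/0.027)/0.14 = 0.768/0.14 = 5.486 d.

5.49 d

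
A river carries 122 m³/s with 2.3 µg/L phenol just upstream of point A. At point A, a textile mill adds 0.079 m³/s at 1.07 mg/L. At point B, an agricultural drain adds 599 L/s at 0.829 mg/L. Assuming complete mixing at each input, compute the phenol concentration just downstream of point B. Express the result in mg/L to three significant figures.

2.3 µg/L = 0.0023 mg/L.
After input A: C = (122·0.0023 + 0.079·1.07) / 122.1 = 0.002991 mg/L.
599 L/s = 0.599 m³/s.
After input B: C = (122.1·0.002991 + 0.599·0.829) / 122.7 = 0.007024 mg/L.

0.00702 mg/L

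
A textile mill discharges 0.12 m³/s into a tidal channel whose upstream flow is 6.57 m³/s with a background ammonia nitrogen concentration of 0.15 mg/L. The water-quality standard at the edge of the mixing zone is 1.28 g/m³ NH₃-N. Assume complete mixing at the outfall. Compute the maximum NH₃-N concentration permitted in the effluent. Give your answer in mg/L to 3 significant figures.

63.1 mg/L

Mass balance: 1.28·6.69 = 0.12·Cₑ + 6.57·0.15.
Cₑ = (8.563 − 0.9855) / 0.12 = 63.15 mg/L.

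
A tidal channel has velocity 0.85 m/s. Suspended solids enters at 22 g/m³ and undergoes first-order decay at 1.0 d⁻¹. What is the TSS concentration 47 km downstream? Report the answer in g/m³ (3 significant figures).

Travel time t = 47 km / 0.85 m/s = 4.7e+04/0.85 = 5.529e+04 s = 0.64 d.
First-order decay: C = 22·exp(−1.0·0.64) = 22·0.5273 = 11.6 g/m³.

11.6 g/m³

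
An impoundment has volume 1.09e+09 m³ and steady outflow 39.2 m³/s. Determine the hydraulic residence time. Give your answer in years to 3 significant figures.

Q = 39.2 m³/s × 3.156e+07 s/yr = 1.237e+09 m³/yr.
Hydraulic residence time τ = V/Q = 1.09e+09/1.237e+09 = 0.8811 yr.

0.881 yr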